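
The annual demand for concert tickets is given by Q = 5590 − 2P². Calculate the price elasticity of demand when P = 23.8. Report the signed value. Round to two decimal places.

At P = 23.8, Q = 4457.120.
dQ/dP = −4P = -95.200.
ε = (dQ/dP)(P/Q) = (-95.200)(23.8/4457.120).

-0.51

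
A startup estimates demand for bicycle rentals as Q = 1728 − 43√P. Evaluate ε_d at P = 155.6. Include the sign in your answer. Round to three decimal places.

-0.225

At P = 155.6, Q = 1191.619.
dQ/dP = −43/(2√P) = -1.724.
ε = (dQ/dP)(P/Q) = (-1.724)(155.6/1191.619).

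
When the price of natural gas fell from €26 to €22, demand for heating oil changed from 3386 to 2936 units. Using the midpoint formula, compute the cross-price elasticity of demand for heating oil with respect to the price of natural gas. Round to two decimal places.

ΔQ_x = 2936 − 3386 = -450; ΔP_y = 22 − 26 = -4.
Midpoints: P̄_y = 24.00, Q̄_x = 3161.0.
ε_xy = (ΔQ_x/ΔP_y)(P̄_y/Q̄_x) = (-450/-4)(24.00/3161.0).
ε_xy > 0, so the goods are substitutes.

0.85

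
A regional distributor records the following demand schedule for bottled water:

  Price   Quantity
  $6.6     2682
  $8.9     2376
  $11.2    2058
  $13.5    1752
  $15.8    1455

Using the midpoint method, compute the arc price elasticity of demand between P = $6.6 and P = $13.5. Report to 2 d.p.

-0.61

At P = 6.6, Q = 2682; at P = 13.5, Q = 1752.
ΔQ = -930, ΔP = 6.9. Midpoints: P̄ = 10.05, Q̄ = 2217.0.
ε = (ΔQ/ΔP)(P̄/Q̄) = (-930/6.9)(10.05/2217.0).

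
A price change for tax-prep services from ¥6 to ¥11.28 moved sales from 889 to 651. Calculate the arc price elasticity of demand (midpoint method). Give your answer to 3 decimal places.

-0.506

ΔQ = 651 − 889 = -238; ΔP = 11.28 − 6 = 5.28.
Midpoints: P̄ = 8.64, Q̄ = 770.0.
ε = (ΔQ/ΔP)(P̄/Q̄) = (-238/5.28)(8.64/770.0).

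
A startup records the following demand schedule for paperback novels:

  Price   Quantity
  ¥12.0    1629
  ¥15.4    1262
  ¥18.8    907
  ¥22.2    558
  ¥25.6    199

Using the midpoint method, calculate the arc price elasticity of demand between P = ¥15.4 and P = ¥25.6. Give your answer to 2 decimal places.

-2.92

At P = 15.4, Q = 1262; at P = 25.6, Q = 199.
ΔQ = -1063, ΔP = 10.2. Midpoints: P̄ = 20.50, Q̄ = 730.5.
ε = (ΔQ/ΔP)(P̄/Q̄) = (-1063/10.2)(20.50/730.5).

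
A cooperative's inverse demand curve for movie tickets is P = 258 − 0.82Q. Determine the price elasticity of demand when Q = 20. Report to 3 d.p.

-14.732

At Q = 20, P = 258 − 0.82(20) = 241.60.
dP/dQ = −0.82, so dQ/dP = 1/(−0.82) = -1.220.
ε = (dQ/dP)(P/Q) = (-1.220)(241.60/20).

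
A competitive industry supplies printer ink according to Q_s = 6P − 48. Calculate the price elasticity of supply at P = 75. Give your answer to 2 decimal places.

1.12

At P = 75, Q_s = 402.
dQ_s/dP = 6.
ε_s = (dQ_s/dP)(P/Q_s) = (6)(75/402).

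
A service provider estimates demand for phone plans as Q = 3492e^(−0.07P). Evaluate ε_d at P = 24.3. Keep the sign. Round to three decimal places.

-1.701

At P = 24.3, Q = 637.293.
dQ/dP = −0.07·3492e^(−0.07P) = −0.07Q = -44.611.
ε = (dQ/dP)(P/Q) = (-44.611)(24.3/637.293).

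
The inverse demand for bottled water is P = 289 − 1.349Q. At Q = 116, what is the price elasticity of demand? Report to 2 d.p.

At Q = 116, P = 289 − 1.349(116) = 132.52.
dP/dQ = −1.349, so dQ/dP = 1/(−1.349) = -0.741.
ε = (dQ/dP)(P/Q) = (-0.741)(132.52/116).

-0.85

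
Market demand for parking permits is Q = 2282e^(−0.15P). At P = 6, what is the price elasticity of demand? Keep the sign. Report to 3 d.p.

At P = 6, Q = 927.792.
dQ/dP = −0.15·2282e^(−0.15P) = −0.15Q = -139.169.
ε = (dQ/dP)(P/Q) = (-139.169)(6/927.792).

-0.900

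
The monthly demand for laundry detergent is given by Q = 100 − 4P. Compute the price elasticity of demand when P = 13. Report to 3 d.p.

-1.083

At P = 13, Q = 48.
dQ/dP = −4.
ε = (dQ/dP)(P/Q) = (-4)(13/48).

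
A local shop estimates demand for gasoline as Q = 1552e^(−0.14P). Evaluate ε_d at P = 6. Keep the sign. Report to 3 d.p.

-0.840

At P = 6, Q = 670.015.
dQ/dP = −0.14·1552e^(−0.14P) = −0.14Q = -93.802.
ε = (dQ/dP)(P/Q) = (-93.802)(6/670.015).
|ε| < 1, so demand is inelastic at this price.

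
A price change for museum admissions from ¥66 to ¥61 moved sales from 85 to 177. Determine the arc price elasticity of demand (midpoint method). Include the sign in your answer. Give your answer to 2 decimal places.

ΔQ = 177 − 85 = 92; ΔP = 61 − 66 = -5.
Midpoints: P̄ = 63.50, Q̄ = 131.0.
ε = (ΔQ/ΔP)(P̄/Q̄) = (92/-5)(63.50/131.0).

-8.92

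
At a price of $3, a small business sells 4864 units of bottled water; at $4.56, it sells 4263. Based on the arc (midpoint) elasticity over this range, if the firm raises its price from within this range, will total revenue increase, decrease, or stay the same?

Arc ε = (-601/1.56)(3.78/4563.5) ≈ -0.319.
|ε| = 0.32 < 1, so demand is inelastic. A price rise therefore raises total revenue.

increase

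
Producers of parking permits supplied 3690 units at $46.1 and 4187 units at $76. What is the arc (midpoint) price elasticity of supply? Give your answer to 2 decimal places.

ΔQ = 4187 − 3690 = 497; ΔP = 76 − 46.1 = 29.9.
Midpoints: P̄ = 61.05, Q̄ = 3938.5.
ε_s = (ΔQ/ΔP)(P̄/Q̄) = (497/29.9)(61.05/3938.5).

0.26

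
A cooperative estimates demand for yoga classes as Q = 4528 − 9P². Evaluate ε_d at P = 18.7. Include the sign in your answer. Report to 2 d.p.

-4.56

At P = 18.7, Q = 1380.790.
dQ/dP = −18P = -336.600.
ε = (dQ/dP)(P/Q) = (-336.600)(18.7/1380.790).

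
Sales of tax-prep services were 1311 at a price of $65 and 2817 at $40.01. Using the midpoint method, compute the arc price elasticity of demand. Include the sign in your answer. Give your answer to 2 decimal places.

ΔQ = 2817 − 1311 = 1506; ΔP = 40.01 − 65 = -24.99.
Midpoints: P̄ = 52.50, Q̄ = 2064.0.
ε = (ΔQ/ΔP)(P̄/Q̄) = (1506/-24.99)(52.50/2064.0).

-1.53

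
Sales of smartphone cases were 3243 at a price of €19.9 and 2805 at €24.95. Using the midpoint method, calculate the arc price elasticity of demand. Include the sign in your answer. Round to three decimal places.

ΔQ = 2805 − 3243 = -438; ΔP = 24.95 − 19.9 = 5.05.
Midpoints: P̄ = 22.42, Q̄ = 3024.0.
ε = (ΔQ/ΔP)(P̄/Q̄) = (-438/5.05)(22.42/3024.0).

-0.643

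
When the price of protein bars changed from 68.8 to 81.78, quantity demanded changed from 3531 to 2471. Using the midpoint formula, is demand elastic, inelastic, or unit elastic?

Arc ε ≈ -2.049.
|ε| = 2.05 > 1.

elastic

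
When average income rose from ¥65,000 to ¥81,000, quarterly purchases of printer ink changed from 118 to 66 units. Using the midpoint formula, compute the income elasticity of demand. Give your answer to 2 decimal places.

ΔQ = -52, ΔI = 16000. Midpoints: Ī = 73,000, Q̄ = 92.0.
ε_I = (ΔQ/ΔI)(Ī/Q̄) = (-52/16000)(73000/92.0).
ε_I < 0, so the good is inferior.

-2.58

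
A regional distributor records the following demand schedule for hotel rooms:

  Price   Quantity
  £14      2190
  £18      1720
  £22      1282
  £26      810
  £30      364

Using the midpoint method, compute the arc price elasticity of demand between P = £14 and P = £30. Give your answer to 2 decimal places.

At P = 14, Q = 2190; at P = 30, Q = 364.
ΔQ = -1826, ΔP = 16. Midpoints: P̄ = 22.00, Q̄ = 1277.0.
ε = (ΔQ/ΔP)(P̄/Q̄) = (-1826/16)(22.00/1277.0).

-1.97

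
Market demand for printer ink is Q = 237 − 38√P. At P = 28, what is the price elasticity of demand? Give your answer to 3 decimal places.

At P = 28, Q = 35.923.
dQ/dP = −38/(2√P) = -3.591.
ε = (dQ/dP)(P/Q) = (-3.591)(28/35.923).
|ε| > 1, so demand is elastic at this price.

-2.799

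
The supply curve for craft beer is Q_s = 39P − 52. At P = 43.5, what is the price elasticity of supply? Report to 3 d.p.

At P = 43.5, Q_s = 1644.50.
dQ_s/dP = 39.
ε_s = (dQ_s/dP)(P/Q_s) = (39)(43.5/1644.50).

1.032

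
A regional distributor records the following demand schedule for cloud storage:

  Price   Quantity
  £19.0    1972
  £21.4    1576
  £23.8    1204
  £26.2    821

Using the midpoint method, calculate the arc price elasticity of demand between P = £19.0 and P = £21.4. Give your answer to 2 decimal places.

-1.88

At P = 19.0, Q = 1972; at P = 21.4, Q = 1576.
ΔQ = -396, ΔP = 2.4. Midpoints: P̄ = 20.20, Q̄ = 1774.0.
ε = (ΔQ/ΔP)(P̄/Q̄) = (-396/2.4)(20.20/1774.0).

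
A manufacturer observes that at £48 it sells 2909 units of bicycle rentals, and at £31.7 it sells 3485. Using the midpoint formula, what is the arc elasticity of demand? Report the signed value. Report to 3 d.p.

-0.440

ΔQ = 3485 − 2909 = 576; ΔP = 31.7 − 48 = -16.3.
Midpoints: P̄ = 39.85, Q̄ = 3197.0.
ε = (ΔQ/ΔP)(P̄/Q̄) = (576/-16.3)(39.85/3197.0).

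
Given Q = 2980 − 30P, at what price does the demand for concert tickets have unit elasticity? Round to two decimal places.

49.67

For linear demand Q = a − bP, ε = −bP/(a − bP). |ε| = 1 when bP = a − bP, i.e. P = a/(2b).
P = 2980/(2·30) = 2980/60 = 49.6667.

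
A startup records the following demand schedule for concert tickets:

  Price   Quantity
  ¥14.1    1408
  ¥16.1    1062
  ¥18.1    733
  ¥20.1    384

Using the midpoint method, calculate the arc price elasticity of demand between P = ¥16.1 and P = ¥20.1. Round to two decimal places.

-4.24

At P = 16.1, Q = 1062; at P = 20.1, Q = 384.
ΔQ = -678, ΔP = 4.0. Midpoints: P̄ = 18.10, Q̄ = 723.0.
ε = (ΔQ/ΔP)(P̄/Q̄) = (-678/4.0)(18.10/723.0).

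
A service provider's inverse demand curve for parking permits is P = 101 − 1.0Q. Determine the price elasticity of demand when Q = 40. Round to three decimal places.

-1.525

At Q = 40, P = 101 − 1.0(40) = 61.00.
dP/dQ = −1.0, so dQ/dP = 1/(−1.0) = -1.000.
ε = (dQ/dP)(P/Q) = (-1.000)(61.00/40).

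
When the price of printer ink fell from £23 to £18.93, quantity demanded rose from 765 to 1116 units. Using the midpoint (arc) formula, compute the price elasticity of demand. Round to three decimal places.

-1.922

ΔQ = 1116 − 765 = 351; ΔP = 18.93 − 23 = -4.07.
Midpoints: P̄ = 20.96, Q̄ = 940.5.
ε = (ΔQ/ΔP)(P̄/Q̄) = (351/-4.07)(20.96/940.5).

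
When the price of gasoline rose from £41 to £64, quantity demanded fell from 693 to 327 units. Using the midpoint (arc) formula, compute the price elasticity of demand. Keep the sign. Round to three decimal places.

-1.638

ΔQ = 327 − 693 = -366; ΔP = 64 − 41 = 23.
Midpoints: P̄ = 52.50, Q̄ = 510.0.
ε = (ΔQ/ΔP)(P̄/Q̄) = (-366/23)(52.50/510.0).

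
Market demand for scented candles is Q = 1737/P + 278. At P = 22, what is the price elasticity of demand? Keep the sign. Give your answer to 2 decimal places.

At P = 22, Q = 356.955.
dQ/dP = −1737/P² = -3.589.
ε = (dQ/dP)(P/Q) = (-3.589)(22/356.955).
|ε| < 1, so demand is inelastic at this price.

-0.22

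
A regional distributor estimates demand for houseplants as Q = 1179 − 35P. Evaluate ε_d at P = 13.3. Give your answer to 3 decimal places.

-0.652

At P = 13.3, Q = 713.500.
dQ/dP = −35.
ε = (dQ/dP)(P/Q) = (-35)(13.3/713.500).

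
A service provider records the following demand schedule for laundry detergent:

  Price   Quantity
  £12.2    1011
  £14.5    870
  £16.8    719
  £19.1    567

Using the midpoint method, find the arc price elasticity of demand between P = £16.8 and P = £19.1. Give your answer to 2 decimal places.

At P = 16.8, Q = 719; at P = 19.1, Q = 567.
ΔQ = -152, ΔP = 2.3. Midpoints: P̄ = 17.95, Q̄ = 643.0.
ε = (ΔQ/ΔP)(P̄/Q̄) = (-152/2.3)(17.95/643.0).

-1.84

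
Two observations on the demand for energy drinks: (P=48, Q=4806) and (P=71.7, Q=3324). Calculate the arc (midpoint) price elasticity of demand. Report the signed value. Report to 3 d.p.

ΔQ = 3324 − 4806 = -1482; ΔP = 71.7 − 48 = 23.7.
Midpoints: P̄ = 59.85, Q̄ = 4065.0.
ε = (ΔQ/ΔP)(P̄/Q̄) = (-1482/23.7)(59.85/4065.0).

-0.921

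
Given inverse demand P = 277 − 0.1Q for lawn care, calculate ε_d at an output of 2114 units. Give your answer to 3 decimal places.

At Q = 2114, P = 277 − 0.1(2114) = 65.60.
dP/dQ = −0.1, so dQ/dP = 1/(−0.1) = -10.000.
ε = (dQ/dP)(P/Q) = (-10.000)(65.60/2114).

-0.310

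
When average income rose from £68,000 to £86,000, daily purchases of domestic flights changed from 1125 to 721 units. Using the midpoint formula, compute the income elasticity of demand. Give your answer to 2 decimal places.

-1.87

ΔQ = -404, ΔI = 18000. Midpoints: Ī = 77,000, Q̄ = 923.0.
ε_I = (ΔQ/ΔI)(Ī/Q̄) = (-404/18000)(77000/923.0).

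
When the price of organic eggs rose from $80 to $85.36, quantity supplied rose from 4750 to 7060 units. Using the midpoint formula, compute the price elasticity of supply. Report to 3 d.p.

ΔQ = 7060 − 4750 = 2310; ΔP = 85.36 − 80 = 5.36.
Midpoints: P̄ = 82.68, Q̄ = 5905.0.
ε_s = (ΔQ/ΔP)(P̄/Q̄) = (2310/5.36)(82.68/5905.0).

6.034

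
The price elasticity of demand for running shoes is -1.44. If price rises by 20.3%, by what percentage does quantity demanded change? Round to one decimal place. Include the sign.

%ΔQ ≈ ε × %ΔP = (-1.44)(20.3%) = -29.23%.

-29.2%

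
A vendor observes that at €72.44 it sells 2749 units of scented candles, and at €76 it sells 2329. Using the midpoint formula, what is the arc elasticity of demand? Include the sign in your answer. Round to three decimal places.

-3.449

ΔQ = 2329 − 2749 = -420; ΔP = 76 − 72.44 = 3.56.
Midpoints: P̄ = 74.22, Q̄ = 2539.0.
ε = (ΔQ/ΔP)(P̄/Q̄) = (-420/3.56)(74.22/2539.0).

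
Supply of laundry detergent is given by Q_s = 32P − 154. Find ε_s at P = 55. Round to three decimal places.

1.096

At P = 55, Q_s = 1606.
dQ_s/dP = 32.
ε_s = (dQ_s/dP)(P/Q_s) = (32)(55/1606).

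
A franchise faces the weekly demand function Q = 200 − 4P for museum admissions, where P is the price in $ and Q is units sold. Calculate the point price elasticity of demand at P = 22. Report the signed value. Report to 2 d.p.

-0.79

At P = 22, Q = 112.
dQ/dP = −4.
ε = (dQ/dP)(P/Q) = (-4)(22/112).
|ε| < 1, so demand is inelastic at this price.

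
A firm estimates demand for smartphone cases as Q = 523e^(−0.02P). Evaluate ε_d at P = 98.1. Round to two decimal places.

-1.96

At P = 98.1, Q = 73.522.
dQ/dP = −0.02·523e^(−0.02P) = −0.02Q = -1.470.
ε = (dQ/dP)(P/Q) = (-1.470)(98.1/73.522).
|ε| > 1, so demand is elastic at this price.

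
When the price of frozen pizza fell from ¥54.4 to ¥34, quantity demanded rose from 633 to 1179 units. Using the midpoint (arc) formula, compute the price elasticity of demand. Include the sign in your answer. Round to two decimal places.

-1.31

ΔQ = 1179 − 633 = 546; ΔP = 34 − 54.4 = -20.4.
Midpoints: P̄ = 44.20, Q̄ = 906.0.
ε = (ΔQ/ΔP)(P̄/Q̄) = (546/-20.4)(44.20/906.0).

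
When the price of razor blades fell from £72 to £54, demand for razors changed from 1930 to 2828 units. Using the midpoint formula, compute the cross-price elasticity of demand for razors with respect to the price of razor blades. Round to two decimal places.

ΔQ_x = 2828 − 1930 = 898; ΔP_y = 54 − 72 = -18.
Midpoints: P̄_y = 63.00, Q̄_x = 2379.0.
ε_xy = (ΔQ_x/ΔP_y)(P̄_y/Q̄_x) = (898/-18)(63.00/2379.0).
ε_xy < 0, so the goods are complements.

-1.32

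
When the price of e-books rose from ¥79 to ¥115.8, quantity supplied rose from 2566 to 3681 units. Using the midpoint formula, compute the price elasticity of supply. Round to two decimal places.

0.94

ΔQ = 3681 − 2566 = 1115; ΔP = 115.8 − 79 = 36.8.
Midpoints: P̄ = 97.40, Q̄ = 3123.5.
ε_s = (ΔQ/ΔP)(P̄/Q̄) = (1115/36.8)(97.40/3123.5).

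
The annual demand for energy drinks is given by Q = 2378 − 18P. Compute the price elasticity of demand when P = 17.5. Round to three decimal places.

At P = 17.5, Q = 2063.
dQ/dP = −18.
ε = (dQ/dP)(P/Q) = (-18)(17.5/2063).
|ε| < 1, so demand is inelastic at this price.

-0.153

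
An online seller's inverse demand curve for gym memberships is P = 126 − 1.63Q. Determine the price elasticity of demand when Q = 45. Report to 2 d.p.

At Q = 45, P = 126 − 1.63(45) = 52.65.
dP/dQ = −1.63, so dQ/dP = 1/(−1.63) = -0.613.
ε = (dQ/dP)(P/Q) = (-0.613)(52.65/45).

-0.72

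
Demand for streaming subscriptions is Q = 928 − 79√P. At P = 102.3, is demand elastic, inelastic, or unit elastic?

elastic

Q = 128.967, dQ/dP = -3.905.
ε = (dQ/dP)(P/Q) ≈ -3.098.
|ε| = 3.10 > 1.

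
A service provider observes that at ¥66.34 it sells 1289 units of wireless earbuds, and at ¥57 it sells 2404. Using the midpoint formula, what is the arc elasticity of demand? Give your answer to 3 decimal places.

ΔQ = 2404 − 1289 = 1115; ΔP = 57 − 66.34 = -9.34.
Midpoints: P̄ = 61.67, Q̄ = 1846.5.
ε = (ΔQ/ΔP)(P̄/Q̄) = (1115/-9.34)(61.67/1846.5).

-3.987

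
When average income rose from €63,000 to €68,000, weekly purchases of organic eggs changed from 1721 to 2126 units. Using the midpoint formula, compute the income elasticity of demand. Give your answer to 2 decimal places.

ΔQ = 405, ΔI = 5000. Midpoints: Ī = 65,500, Q̄ = 1923.5.
ε_I = (ΔQ/ΔI)(Ī/Q̄) = (405/5000)(65500/1923.5).

2.76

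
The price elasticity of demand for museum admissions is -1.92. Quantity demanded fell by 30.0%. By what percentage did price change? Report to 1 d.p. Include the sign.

15.6%

%ΔP ≈ %ΔQ / ε = (-30.0%)/(-1.92) = 15.62%.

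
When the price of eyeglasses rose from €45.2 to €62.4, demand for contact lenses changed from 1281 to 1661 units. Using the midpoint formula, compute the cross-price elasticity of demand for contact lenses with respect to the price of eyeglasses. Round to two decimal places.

ΔQ_x = 1661 − 1281 = 380; ΔP_y = 62.4 − 45.2 = 17.2.
Midpoints: P̄_y = 53.80, Q̄_x = 1471.0.
ε_xy = (ΔQ_x/ΔP_y)(P̄_y/Q̄_x) = (380/17.2)(53.80/1471.0).

0.81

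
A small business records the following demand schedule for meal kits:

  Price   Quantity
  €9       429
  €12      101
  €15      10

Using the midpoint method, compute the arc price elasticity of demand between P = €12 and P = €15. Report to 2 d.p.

At P = 12, Q = 101; at P = 15, Q = 10.
ΔQ = -91, ΔP = 3. Midpoints: P̄ = 13.50, Q̄ = 55.5.
ε = (ΔQ/ΔP)(P̄/Q̄) = (-91/3)(13.50/55.5).

-7.38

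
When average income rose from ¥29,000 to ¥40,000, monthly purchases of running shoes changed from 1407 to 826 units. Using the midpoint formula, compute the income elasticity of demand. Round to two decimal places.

ΔQ = -581, ΔI = 11000. Midpoints: Ī = 34,500, Q̄ = 1116.5.
ε_I = (ΔQ/ΔI)(Ī/Q̄) = (-581/11000)(34500/1116.5).
ε_I < 0, so the good is inferior.

-1.63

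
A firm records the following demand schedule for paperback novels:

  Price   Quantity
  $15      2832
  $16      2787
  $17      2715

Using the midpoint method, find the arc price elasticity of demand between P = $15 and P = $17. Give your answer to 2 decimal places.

At P = 15, Q = 2832; at P = 17, Q = 2715.
ΔQ = -117, ΔP = 2. Midpoints: P̄ = 16.00, Q̄ = 2773.5.
ε = (ΔQ/ΔP)(P̄/Q̄) = (-117/2)(16.00/2773.5).

-0.34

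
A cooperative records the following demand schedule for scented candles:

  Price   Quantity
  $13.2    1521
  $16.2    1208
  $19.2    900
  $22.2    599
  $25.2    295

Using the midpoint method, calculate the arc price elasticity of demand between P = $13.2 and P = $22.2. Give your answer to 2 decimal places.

At P = 13.2, Q = 1521; at P = 22.2, Q = 599.
ΔQ = -922, ΔP = 9.0. Midpoints: P̄ = 17.70, Q̄ = 1060.0.
ε = (ΔQ/ΔP)(P̄/Q̄) = (-922/9.0)(17.70/1060.0).

-1.71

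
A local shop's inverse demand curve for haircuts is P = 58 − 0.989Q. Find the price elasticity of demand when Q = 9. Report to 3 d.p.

-5.516

At Q = 9, P = 58 − 0.989(9) = 49.10.
dP/dQ = −0.989, so dQ/dP = 1/(−0.989) = -1.011.
ε = (dQ/dP)(P/Q) = (-1.011)(49.10/9).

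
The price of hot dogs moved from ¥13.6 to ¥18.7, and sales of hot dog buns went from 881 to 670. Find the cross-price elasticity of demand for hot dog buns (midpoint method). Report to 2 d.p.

ΔQ_x = 670 − 881 = -211; ΔP_y = 18.7 − 13.6 = 5.1.
Midpoints: P̄_y = 16.15, Q̄_x = 775.5.
ε_xy = (ΔQ_x/ΔP_y)(P̄_y/Q̄_x) = (-211/5.1)(16.15/775.5).

-0.86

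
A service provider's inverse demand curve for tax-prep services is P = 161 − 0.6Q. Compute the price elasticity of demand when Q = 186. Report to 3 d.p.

At Q = 186, P = 161 − 0.6(186) = 49.40.
dP/dQ = −0.6, so dQ/dP = 1/(−0.6) = -1.667.
ε = (dQ/dP)(P/Q) = (-1.667)(49.40/186).

-0.443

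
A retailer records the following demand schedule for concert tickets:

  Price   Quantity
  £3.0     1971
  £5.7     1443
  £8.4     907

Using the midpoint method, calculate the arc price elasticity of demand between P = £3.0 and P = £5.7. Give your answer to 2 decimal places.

At P = 3.0, Q = 1971; at P = 5.7, Q = 1443.
ΔQ = -528, ΔP = 2.7. Midpoints: P̄ = 4.35, Q̄ = 1707.0.
ε = (ΔQ/ΔP)(P̄/Q̄) = (-528/2.7)(4.35/1707.0).

-0.50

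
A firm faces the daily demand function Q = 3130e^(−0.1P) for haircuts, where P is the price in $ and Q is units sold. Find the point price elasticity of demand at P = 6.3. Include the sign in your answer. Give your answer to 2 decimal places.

-0.63

At P = 6.3, Q = 1667.012.
dQ/dP = −0.1·3130e^(−0.1P) = −0.1Q = -166.701.
ε = (dQ/dP)(P/Q) = (-166.701)(6.3/1667.012).
|ε| < 1, so demand is inelastic at this price.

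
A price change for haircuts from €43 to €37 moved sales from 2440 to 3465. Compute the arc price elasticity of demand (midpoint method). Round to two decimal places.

ΔQ = 3465 − 2440 = 1025; ΔP = 37 − 43 = -6.
Midpoints: P̄ = 40.00, Q̄ = 2952.5.
ε = (ΔQ/ΔP)(P̄/Q̄) = (1025/-6)(40.00/2952.5).

-2.31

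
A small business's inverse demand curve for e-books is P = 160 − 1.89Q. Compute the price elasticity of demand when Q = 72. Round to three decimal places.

-0.176

At Q = 72, P = 160 − 1.89(72) = 23.92.
dP/dQ = −1.89, so dQ/dP = 1/(−1.89) = -0.529.
ε = (dQ/dP)(P/Q) = (-0.529)(23.92/72).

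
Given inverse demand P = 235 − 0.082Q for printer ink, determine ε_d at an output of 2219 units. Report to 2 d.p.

-0.29

At Q = 2219, P = 235 − 0.082(2219) = 53.04.
dP/dQ = −0.082, so dQ/dP = 1/(−0.082) = -12.195.
ε = (dQ/dP)(P/Q) = (-12.195)(53.04/2219).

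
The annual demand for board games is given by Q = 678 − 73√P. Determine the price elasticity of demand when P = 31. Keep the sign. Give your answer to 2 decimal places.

At P = 31, Q = 271.553.
dQ/dP = −73/(2√P) = -6.556.
ε = (dQ/dP)(P/Q) = (-6.556)(31/271.553).

-0.75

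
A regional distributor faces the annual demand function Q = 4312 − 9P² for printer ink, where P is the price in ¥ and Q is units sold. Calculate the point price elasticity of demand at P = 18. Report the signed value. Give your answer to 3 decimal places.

At P = 18, Q = 1396.
dQ/dP = −18P = -324.
ε = (dQ/dP)(P/Q) = (-324)(18/1396).

-4.178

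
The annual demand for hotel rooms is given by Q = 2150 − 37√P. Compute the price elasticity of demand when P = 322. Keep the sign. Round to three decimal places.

At P = 322, Q = 1486.059.
dQ/dP = −37/(2√P) = -1.031.
ε = (dQ/dP)(P/Q) = (-1.031)(322/1486.059).
|ε| < 1, so demand is inelastic at this price.

-0.223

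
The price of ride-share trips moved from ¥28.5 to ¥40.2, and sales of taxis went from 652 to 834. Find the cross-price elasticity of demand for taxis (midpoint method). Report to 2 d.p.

ΔQ_x = 834 − 652 = 182; ΔP_y = 40.2 − 28.5 = 11.7.
Midpoints: P̄_y = 34.35, Q̄_x = 743.0.
ε_xy = (ΔQ_x/ΔP_y)(P̄_y/Q̄_x) = (182/11.7)(34.35/743.0).
ε_xy > 0, so the goods are substitutes.

0.72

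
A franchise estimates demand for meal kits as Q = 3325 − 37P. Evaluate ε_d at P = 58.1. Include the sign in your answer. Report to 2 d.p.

-1.83

At P = 58.1, Q = 1175.300.
dQ/dP = −37.
ε = (dQ/dP)(P/Q) = (-37)(58.1/1175.300).
|ε| > 1, so demand is elastic at this price.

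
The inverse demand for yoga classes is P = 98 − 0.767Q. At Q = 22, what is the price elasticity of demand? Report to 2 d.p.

At Q = 22, P = 98 − 0.767(22) = 81.13.
dP/dQ = −0.767, so dQ/dP = 1/(−0.767) = -1.304.
ε = (dQ/dP)(P/Q) = (-1.304)(81.13/22).

-4.81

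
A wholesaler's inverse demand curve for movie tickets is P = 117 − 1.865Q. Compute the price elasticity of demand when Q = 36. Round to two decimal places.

At Q = 36, P = 117 − 1.865(36) = 49.86.
dP/dQ = −1.865, so dQ/dP = 1/(−1.865) = -0.536.
ε = (dQ/dP)(P/Q) = (-0.536)(49.86/36).

-0.74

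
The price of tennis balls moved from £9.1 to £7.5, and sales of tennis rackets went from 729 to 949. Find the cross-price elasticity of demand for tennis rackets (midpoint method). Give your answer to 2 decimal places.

ΔQ_x = 949 − 729 = 220; ΔP_y = 7.5 − 9.1 = -1.6.
Midpoints: P̄_y = 8.30, Q̄_x = 839.0.
ε_xy = (ΔQ_x/ΔP_y)(P̄_y/Q̄_x) = (220/-1.6)(8.30/839.0).
ε_xy < 0, so the goods are complements.

-1.36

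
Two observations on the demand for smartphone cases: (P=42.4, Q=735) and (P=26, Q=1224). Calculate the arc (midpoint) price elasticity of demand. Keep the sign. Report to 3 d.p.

-1.041

ΔQ = 1224 − 735 = 489; ΔP = 26 − 42.4 = -16.4.
Midpoints: P̄ = 34.20, Q̄ = 979.5.
ε = (ΔQ/ΔP)(P̄/Q̄) = (489/-16.4)(34.20/979.5).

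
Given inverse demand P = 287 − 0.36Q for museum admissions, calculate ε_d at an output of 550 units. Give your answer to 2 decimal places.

At Q = 550, P = 287 − 0.36(550) = 89.00.
dP/dQ = −0.36, so dQ/dP = 1/(−0.36) = -2.778.
ε = (dQ/dP)(P/Q) = (-2.778)(89.00/550).

-0.45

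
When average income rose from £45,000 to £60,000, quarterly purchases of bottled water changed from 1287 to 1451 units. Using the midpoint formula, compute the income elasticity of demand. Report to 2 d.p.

0.42

ΔQ = 164, ΔI = 15000. Midpoints: Ī = 52,500, Q̄ = 1369.0.
ε_I = (ΔQ/ΔI)(Ī/Q̄) = (164/15000)(52500/1369.0).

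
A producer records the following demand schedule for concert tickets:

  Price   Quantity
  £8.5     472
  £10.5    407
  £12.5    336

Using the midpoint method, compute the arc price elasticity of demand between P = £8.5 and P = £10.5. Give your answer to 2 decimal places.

At P = 8.5, Q = 472; at P = 10.5, Q = 407.
ΔQ = -65, ΔP = 2.0. Midpoints: P̄ = 9.50, Q̄ = 439.5.
ε = (ΔQ/ΔP)(P̄/Q̄) = (-65/2.0)(9.50/439.5).

-0.70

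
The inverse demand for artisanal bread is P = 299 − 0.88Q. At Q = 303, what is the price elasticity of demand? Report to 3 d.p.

At Q = 303, P = 299 − 0.88(303) = 32.36.
dP/dQ = −0.88, so dQ/dP = 1/(−0.88) = -1.136.
ε = (dQ/dP)(P/Q) = (-1.136)(32.36/303).

-0.121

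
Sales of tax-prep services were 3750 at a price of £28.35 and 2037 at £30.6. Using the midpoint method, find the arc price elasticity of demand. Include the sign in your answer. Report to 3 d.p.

-7.755

ΔQ = 2037 − 3750 = -1713; ΔP = 30.6 − 28.35 = 2.25.
Midpoints: P̄ = 29.48, Q̄ = 2893.5.
ε = (ΔQ/ΔP)(P̄/Q̄) = (-1713/2.25)(29.48/2893.5).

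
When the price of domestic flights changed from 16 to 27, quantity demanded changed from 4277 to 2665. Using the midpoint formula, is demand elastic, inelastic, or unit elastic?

Arc ε ≈ -0.908.
|ε| = 0.91 < 1.

inelastic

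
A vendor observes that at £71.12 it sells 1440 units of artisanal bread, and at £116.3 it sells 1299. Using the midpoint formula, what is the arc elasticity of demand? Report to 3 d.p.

-0.214

ΔQ = 1299 − 1440 = -141; ΔP = 116.3 − 71.12 = 45.18.
Midpoints: P̄ = 93.71, Q̄ = 1369.5.
ε = (ΔQ/ΔP)(P̄/Q̄) = (-141/45.18)(93.71/1369.5).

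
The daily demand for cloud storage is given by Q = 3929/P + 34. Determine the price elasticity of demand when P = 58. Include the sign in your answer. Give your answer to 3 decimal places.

-0.666

At P = 58, Q = 101.741.
dQ/dP = −3929/P² = -1.168.
ε = (dQ/dP)(P/Q) = (-1.168)(58/101.741).
|ε| < 1, so demand is inelastic at this price.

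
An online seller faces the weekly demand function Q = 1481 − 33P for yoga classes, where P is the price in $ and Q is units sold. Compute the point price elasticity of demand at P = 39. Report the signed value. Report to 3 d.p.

At P = 39, Q = 194.
dQ/dP = −33.
ε = (dQ/dP)(P/Q) = (-33)(39/194).

-6.634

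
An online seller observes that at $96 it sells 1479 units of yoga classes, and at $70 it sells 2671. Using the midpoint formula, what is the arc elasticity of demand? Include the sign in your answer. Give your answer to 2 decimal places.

ΔQ = 2671 − 1479 = 1192; ΔP = 70 − 96 = -26.
Midpoints: P̄ = 83.00, Q̄ = 2075.0.
ε = (ΔQ/ΔP)(P̄/Q̄) = (1192/-26)(83.00/2075.0).

-1.83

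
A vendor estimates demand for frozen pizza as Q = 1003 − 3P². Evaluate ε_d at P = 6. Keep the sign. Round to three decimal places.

At P = 6, Q = 895.
dQ/dP = −6P = -36.
ε = (dQ/dP)(P/Q) = (-36)(6/895).

-0.241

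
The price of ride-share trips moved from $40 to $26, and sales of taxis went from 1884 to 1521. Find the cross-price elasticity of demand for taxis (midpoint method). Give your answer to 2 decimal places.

ΔQ_x = 1521 − 1884 = -363; ΔP_y = 26 − 40 = -14.
Midpoints: P̄_y = 33.00, Q̄_x = 1702.5.
ε_xy = (ΔQ_x/ΔP_y)(P̄_y/Q̄_x) = (-363/-14)(33.00/1702.5).

0.50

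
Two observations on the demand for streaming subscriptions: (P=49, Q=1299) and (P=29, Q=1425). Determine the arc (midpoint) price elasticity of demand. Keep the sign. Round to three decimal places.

ΔQ = 1425 − 1299 = 126; ΔP = 29 − 49 = -20.
Midpoints: P̄ = 39.00, Q̄ = 1362.0.
ε = (ΔQ/ΔP)(P̄/Q̄) = (126/-20)(39.00/1362.0).

-0.180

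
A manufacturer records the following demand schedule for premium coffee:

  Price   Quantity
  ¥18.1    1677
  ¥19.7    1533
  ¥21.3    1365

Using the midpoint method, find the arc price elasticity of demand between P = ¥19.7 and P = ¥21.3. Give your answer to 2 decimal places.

At P = 19.7, Q = 1533; at P = 21.3, Q = 1365.
ΔQ = -168, ΔP = 1.6. Midpoints: P̄ = 20.50, Q̄ = 1449.0.
ε = (ΔQ/ΔP)(P̄/Q̄) = (-168/1.6)(20.50/1449.0).

-1.49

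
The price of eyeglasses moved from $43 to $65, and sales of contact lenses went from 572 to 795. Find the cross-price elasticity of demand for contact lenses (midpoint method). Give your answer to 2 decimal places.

0.80

ΔQ_x = 795 − 572 = 223; ΔP_y = 65 − 43 = 22.
Midpoints: P̄_y = 54.00, Q̄_x = 683.5.
ε_xy = (ΔQ_x/ΔP_y)(P̄_y/Q̄_x) = (223/22)(54.00/683.5).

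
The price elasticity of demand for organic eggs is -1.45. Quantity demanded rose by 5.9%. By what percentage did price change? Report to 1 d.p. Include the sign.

%ΔP ≈ %ΔQ / ε = (5.9%)/(-1.45) = -4.07%.

-4.1%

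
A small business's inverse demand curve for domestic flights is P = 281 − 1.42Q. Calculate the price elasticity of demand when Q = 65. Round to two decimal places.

-2.04

At Q = 65, P = 281 − 1.42(65) = 188.70.
dP/dQ = −1.42, so dQ/dP = 1/(−1.42) = -0.704.
ε = (dQ/dP)(P/Q) = (-0.704)(188.70/65).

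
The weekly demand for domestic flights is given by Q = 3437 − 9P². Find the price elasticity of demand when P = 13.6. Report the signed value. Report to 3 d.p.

-1.878

At P = 13.6, Q = 1772.360.
dQ/dP = −18P = -244.800.
ε = (dQ/dP)(P/Q) = (-244.800)(13.6/1772.360).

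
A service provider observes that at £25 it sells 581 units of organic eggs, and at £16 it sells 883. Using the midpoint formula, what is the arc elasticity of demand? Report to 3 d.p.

ΔQ = 883 − 581 = 302; ΔP = 16 − 25 = -9.
Midpoints: P̄ = 20.50, Q̄ = 732.0.
ε = (ΔQ/ΔP)(P̄/Q̄) = (302/-9)(20.50/732.0).

-0.940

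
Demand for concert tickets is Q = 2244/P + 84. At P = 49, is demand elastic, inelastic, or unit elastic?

Q = 129.796, dQ/dP = -0.935.
ε = (dQ/dP)(P/Q) ≈ -0.353.
|ε| = 0.35 < 1.

inelastic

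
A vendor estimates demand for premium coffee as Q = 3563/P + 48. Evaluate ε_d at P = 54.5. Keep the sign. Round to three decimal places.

-0.577

At P = 54.5, Q = 113.376.
dQ/dP = −3563/P² = -1.200.
ε = (dQ/dP)(P/Q) = (-1.200)(54.5/113.376).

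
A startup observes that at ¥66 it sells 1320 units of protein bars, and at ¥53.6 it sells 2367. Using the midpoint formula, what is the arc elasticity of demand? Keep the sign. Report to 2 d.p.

ΔQ = 2367 − 1320 = 1047; ΔP = 53.6 − 66 = -12.4.
Midpoints: P̄ = 59.80, Q̄ = 1843.5.
ε = (ΔQ/ΔP)(P̄/Q̄) = (1047/-12.4)(59.80/1843.5).

-2.74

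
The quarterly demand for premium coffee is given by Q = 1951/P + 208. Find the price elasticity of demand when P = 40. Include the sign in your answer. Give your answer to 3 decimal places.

-0.190

At P = 40, Q = 256.775.
dQ/dP = −1951/P² = -1.219.
ε = (dQ/dP)(P/Q) = (-1.219)(40/256.775).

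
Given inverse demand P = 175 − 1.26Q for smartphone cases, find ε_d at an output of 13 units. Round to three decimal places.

-9.684

At Q = 13, P = 175 − 1.26(13) = 158.62.
dP/dQ = −1.26, so dQ/dP = 1/(−1.26) = -0.794.
ε = (dQ/dP)(P/Q) = (-0.794)(158.62/13).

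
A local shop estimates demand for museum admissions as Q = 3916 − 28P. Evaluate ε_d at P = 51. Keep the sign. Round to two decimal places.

-0.57

At P = 51, Q = 2488.
dQ/dP = −28.
ε = (dQ/dP)(P/Q) = (-28)(51/2488).
|ε| < 1, so demand is inelastic at this price.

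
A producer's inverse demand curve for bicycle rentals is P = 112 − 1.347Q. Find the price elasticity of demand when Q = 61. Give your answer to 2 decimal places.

-0.36

At Q = 61, P = 112 − 1.347(61) = 29.83.
dP/dQ = −1.347, so dQ/dP = 1/(−1.347) = -0.742.
ε = (dQ/dP)(P/Q) = (-0.742)(29.83/61).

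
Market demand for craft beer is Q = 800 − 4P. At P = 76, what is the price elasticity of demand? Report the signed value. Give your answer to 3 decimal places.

At P = 76, Q = 496.
dQ/dP = −4.
ε = (dQ/dP)(P/Q) = (-4)(76/496).

-0.613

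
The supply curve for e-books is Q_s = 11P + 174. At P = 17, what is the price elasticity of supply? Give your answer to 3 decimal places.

0.518

At P = 17, Q_s = 361.
dQ_s/dP = 11.
ε_s = (dQ_s/dP)(P/Q_s) = (11)(17/361).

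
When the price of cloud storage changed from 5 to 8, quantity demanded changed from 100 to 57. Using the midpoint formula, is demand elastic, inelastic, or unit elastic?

Arc ε ≈ -1.187.
|ε| = 1.19 > 1.

elastic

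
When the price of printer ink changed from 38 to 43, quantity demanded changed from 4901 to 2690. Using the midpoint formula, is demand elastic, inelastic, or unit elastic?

Arc ε ≈ -4.719.
|ε| = 4.72 > 1.

elastic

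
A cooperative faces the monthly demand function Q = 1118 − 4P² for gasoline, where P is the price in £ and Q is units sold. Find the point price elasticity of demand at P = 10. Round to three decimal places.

-1.114

At P = 10, Q = 718.
dQ/dP = −8P = -80.
ε = (dQ/dP)(P/Q) = (-80)(10/718).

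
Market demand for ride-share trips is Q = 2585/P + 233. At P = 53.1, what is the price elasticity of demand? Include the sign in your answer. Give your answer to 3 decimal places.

At P = 53.1, Q = 281.682.
dQ/dP = −2585/P² = -0.917.
ε = (dQ/dP)(P/Q) = (-0.917)(53.1/281.682).

-0.173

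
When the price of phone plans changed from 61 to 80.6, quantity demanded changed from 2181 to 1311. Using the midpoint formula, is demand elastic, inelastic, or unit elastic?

elastic

Arc ε ≈ -1.800.
|ε| = 1.80 > 1.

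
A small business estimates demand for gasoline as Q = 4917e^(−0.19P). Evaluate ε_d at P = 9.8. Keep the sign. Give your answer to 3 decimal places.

-1.862

At P = 9.8, Q = 763.913.
dQ/dP = −0.19·4917e^(−0.19P) = −0.19Q = -145.143.
ε = (dQ/dP)(P/Q) = (-145.143)(9.8/763.913).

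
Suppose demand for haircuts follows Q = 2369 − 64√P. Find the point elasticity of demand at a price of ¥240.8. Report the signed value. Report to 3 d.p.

At P = 240.8, Q = 1375.865.
dQ/dP = −64/(2√P) = -2.062.
ε = (dQ/dP)(P/Q) = (-2.062)(240.8/1375.865).

-0.361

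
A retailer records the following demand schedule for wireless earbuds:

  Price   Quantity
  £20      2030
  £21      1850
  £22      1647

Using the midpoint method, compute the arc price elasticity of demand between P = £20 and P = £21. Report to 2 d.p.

At P = 20, Q = 2030; at P = 21, Q = 1850.
ΔQ = -180, ΔP = 1. Midpoints: P̄ = 20.50, Q̄ = 1940.0.
ε = (ΔQ/ΔP)(P̄/Q̄) = (-180/1)(20.50/1940.0).

-1.90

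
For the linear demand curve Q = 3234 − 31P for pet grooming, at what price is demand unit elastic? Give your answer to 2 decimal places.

For linear demand Q = a − bP, ε = −bP/(a − bP). |ε| = 1 when bP = a − bP, i.e. P = a/(2b).
P = 3234/(2·31) = 3234/62 = 52.1613.

52.16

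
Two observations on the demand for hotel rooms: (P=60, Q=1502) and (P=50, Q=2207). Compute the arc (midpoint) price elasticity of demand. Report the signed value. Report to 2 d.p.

-2.09

ΔQ = 2207 − 1502 = 705; ΔP = 50 − 60 = -10.
Midpoints: P̄ = 55.00, Q̄ = 1854.5.
ε = (ΔQ/ΔP)(P̄/Q̄) = (705/-10)(55.00/1854.5).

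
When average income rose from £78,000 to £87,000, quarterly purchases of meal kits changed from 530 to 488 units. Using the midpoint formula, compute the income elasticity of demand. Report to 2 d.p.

ΔQ = -42, ΔI = 9000. Midpoints: Ī = 82,500, Q̄ = 509.0.
ε_I = (ΔQ/ΔI)(Ī/Q̄) = (-42/9000)(82500/509.0).

-0.76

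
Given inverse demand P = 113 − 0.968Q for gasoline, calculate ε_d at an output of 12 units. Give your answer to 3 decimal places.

At Q = 12, P = 113 − 0.968(12) = 101.38.
dP/dQ = −0.968, so dQ/dP = 1/(−0.968) = -1.033.
ε = (dQ/dP)(P/Q) = (-1.033)(101.38/12).

-8.728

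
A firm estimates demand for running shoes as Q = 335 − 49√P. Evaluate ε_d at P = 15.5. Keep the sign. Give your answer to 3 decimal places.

At P = 15.5, Q = 142.087.
dQ/dP = −49/(2√P) = -6.223.
ε = (dQ/dP)(P/Q) = (-6.223)(15.5/142.087).

-0.679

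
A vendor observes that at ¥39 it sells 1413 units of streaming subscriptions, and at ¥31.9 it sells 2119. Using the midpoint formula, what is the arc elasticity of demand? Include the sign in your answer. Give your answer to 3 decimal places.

ΔQ = 2119 − 1413 = 706; ΔP = 31.9 − 39 = -7.1.
Midpoints: P̄ = 35.45, Q̄ = 1766.0.
ε = (ΔQ/ΔP)(P̄/Q̄) = (706/-7.1)(35.45/1766.0).

-1.996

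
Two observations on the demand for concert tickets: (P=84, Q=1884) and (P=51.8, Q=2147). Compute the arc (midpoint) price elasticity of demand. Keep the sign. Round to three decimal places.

ΔQ = 2147 − 1884 = 263; ΔP = 51.8 − 84 = -32.2.
Midpoints: P̄ = 67.90, Q̄ = 2015.5.
ε = (ΔQ/ΔP)(P̄/Q̄) = (263/-32.2)(67.90/2015.5).

-0.275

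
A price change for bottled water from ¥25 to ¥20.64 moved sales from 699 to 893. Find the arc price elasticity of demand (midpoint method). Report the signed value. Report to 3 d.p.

ΔQ = 893 − 699 = 194; ΔP = 20.64 − 25 = -4.36.
Midpoints: P̄ = 22.82, Q̄ = 796.0.
ε = (ΔQ/ΔP)(P̄/Q̄) = (194/-4.36)(22.82/796.0).

-1.276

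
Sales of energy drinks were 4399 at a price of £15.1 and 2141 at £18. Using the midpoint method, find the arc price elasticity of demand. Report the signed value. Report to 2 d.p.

ΔQ = 2141 − 4399 = -2258; ΔP = 18 − 15.1 = 2.9.
Midpoints: P̄ = 16.55, Q̄ = 3270.0.
ε = (ΔQ/ΔP)(P̄/Q̄) = (-2258/2.9)(16.55/3270.0).

-3.94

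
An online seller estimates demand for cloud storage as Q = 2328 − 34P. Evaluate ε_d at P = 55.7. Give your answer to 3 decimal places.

At P = 55.7, Q = 434.200.
dQ/dP = −34.
ε = (dQ/dP)(P/Q) = (-34)(55.7/434.200).

-4.362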